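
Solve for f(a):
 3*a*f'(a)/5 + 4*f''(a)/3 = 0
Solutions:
 f(a) = C1 + C2*erf(3*sqrt(10)*a/20)


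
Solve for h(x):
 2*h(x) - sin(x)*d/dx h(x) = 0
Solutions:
 h(x) = C1*(cos(x) - 1)/(cos(x) + 1)


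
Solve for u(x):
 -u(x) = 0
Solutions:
 u(x) = 0


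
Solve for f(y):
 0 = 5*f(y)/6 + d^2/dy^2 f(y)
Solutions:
 f(y) = C1*sin(sqrt(30)*y/6) + C2*cos(sqrt(30)*y/6)


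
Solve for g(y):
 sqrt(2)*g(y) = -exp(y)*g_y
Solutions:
 g(y) = C1*exp(sqrt(2)*exp(-y))


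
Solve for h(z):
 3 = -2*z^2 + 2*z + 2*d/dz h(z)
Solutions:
 h(z) = C1 + z^3/3 - z^2/2 + 3*z/2


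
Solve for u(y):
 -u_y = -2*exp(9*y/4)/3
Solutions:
 u(y) = C1 + 8*exp(9*y/4)/27


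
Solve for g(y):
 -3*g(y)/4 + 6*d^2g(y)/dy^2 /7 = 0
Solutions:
 g(y) = C1*exp(-sqrt(14)*y/4) + C2*exp(sqrt(14)*y/4)


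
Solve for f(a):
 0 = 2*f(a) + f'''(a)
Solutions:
 f(a) = C3*exp(-2^(1/3)*a) + (C1*sin(2^(1/3)*sqrt(3)*a/2) + C2*cos(2^(1/3)*sqrt(3)*a/2))*exp(2^(1/3)*a/2)


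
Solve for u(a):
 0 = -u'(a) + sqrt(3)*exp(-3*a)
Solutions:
 u(a) = C1 - sqrt(3)*exp(-3*a)/3


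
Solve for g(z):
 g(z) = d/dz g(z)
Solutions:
 g(z) = C1*exp(z)


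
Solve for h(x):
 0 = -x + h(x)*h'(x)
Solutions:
 h(x) = -sqrt(C1 + x^2)
 h(x) = sqrt(C1 + x^2)


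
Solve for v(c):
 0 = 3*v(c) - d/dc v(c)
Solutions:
 v(c) = C1*exp(3*c)


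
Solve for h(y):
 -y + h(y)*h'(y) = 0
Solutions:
 h(y) = -sqrt(C1 + y^2)
 h(y) = sqrt(C1 + y^2)


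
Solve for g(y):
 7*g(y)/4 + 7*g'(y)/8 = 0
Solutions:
 g(y) = C1*exp(-2*y)


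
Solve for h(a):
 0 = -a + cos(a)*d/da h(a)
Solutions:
 h(a) = C1 + Integral(a/cos(a), a)


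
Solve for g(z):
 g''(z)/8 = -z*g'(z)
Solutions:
 g(z) = C1 + C2*erf(2*z)


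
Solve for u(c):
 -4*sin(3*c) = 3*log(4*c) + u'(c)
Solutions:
 u(c) = C1 - 3*c*log(c) - 6*c*log(2) + 3*c + 4*cos(3*c)/3


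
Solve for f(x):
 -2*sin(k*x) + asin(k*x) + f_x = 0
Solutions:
 f(x) = C1 + 2*Piecewise((-cos(k*x)/k, Ne(k, 0)), (0, True)) - Piecewise((x*asin(k*x) + sqrt(-k^2*x^2 + 1)/k, Ne(k, 0)), (0, True))


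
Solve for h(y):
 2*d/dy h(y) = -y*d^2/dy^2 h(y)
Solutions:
 h(y) = C1 + C2/y


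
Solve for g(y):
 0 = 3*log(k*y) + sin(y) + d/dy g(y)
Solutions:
 g(y) = C1 - 3*y*log(k*y) + 3*y + cos(y)


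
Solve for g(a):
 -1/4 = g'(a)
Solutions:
 g(a) = C1 - a/4


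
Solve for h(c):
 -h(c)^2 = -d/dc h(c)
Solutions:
 h(c) = -1/(C1 + c)


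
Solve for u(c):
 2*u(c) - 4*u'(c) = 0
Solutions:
 u(c) = C1*exp(c/2)


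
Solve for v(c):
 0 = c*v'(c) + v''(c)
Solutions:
 v(c) = C1 + C2*erf(sqrt(2)*c/2)


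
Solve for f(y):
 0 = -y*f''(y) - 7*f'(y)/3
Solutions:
 f(y) = C1 + C2/y^(4/3)


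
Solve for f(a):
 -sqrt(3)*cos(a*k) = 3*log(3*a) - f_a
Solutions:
 f(a) = C1 + 3*a*log(a) - 3*a + 3*a*log(3) + sqrt(3)*Piecewise((sin(a*k)/k, Ne(k, 0)), (a, True))


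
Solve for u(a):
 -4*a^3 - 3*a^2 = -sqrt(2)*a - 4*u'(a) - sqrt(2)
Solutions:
 u(a) = C1 + a^4/4 + a^3/4 - sqrt(2)*a^2/8 - sqrt(2)*a/4


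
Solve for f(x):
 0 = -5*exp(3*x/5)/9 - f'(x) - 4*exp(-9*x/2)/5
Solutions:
 f(x) = C1 - 25*exp(3*x/5)/27 + 8*exp(-9*x/2)/45


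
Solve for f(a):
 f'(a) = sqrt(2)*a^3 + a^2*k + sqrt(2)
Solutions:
 f(a) = C1 + sqrt(2)*a^4/4 + a^3*k/3 + sqrt(2)*a


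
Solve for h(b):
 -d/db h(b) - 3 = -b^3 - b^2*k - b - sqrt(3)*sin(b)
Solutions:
 h(b) = C1 + b^4/4 + b^3*k/3 + b^2/2 - 3*b - sqrt(3)*cos(b)


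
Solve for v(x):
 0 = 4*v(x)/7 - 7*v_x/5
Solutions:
 v(x) = C1*exp(20*x/49)


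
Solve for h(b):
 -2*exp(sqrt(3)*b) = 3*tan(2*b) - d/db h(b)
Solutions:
 h(b) = C1 + 2*sqrt(3)*exp(sqrt(3)*b)/3 - 3*log(cos(2*b))/2


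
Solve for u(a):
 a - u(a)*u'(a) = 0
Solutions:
 u(a) = -sqrt(C1 + a^2)
 u(a) = sqrt(C1 + a^2)


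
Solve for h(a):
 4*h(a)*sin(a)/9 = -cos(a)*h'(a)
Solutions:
 h(a) = C1*cos(a)^(4/9)


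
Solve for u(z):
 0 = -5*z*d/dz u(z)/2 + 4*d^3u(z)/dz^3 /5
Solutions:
 u(z) = C1 + Integral(C2*airyai(5^(2/3)*z/2) + C3*airybi(5^(2/3)*z/2), z)


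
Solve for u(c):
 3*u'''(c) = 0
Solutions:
 u(c) = C1 + C2*c + C3*c^2


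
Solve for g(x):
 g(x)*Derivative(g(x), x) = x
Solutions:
 g(x) = -sqrt(C1 + x^2)
 g(x) = sqrt(C1 + x^2)


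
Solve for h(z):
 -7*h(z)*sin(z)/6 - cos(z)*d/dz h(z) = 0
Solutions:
 h(z) = C1*cos(z)^(7/6)


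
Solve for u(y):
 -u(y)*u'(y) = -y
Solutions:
 u(y) = -sqrt(C1 + y^2)
 u(y) = sqrt(C1 + y^2)


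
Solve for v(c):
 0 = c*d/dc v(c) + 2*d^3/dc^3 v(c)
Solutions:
 v(c) = C1 + Integral(C2*airyai(-2^(2/3)*c/2) + C3*airybi(-2^(2/3)*c/2), c)


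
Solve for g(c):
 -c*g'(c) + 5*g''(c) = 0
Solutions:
 g(c) = C1 + C2*erfi(sqrt(10)*c/10)


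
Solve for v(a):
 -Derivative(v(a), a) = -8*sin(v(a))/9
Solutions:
 -8*a/9 + log(cos(v(a)) - 1)/2 - log(cos(v(a)) + 1)/2 = C1


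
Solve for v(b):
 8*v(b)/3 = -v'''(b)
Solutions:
 v(b) = C3*exp(-2*3^(2/3)*b/3) + (C1*sin(3^(1/6)*b) + C2*cos(3^(1/6)*b))*exp(3^(2/3)*b/3)


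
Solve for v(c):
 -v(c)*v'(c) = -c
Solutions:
 v(c) = -sqrt(C1 + c^2)
 v(c) = sqrt(C1 + c^2)


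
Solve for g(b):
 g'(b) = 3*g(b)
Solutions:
 g(b) = C1*exp(3*b)


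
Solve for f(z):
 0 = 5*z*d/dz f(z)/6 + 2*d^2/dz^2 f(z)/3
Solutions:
 f(z) = C1 + C2*erf(sqrt(10)*z/4)


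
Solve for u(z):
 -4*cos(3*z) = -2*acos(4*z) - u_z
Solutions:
 u(z) = C1 - 2*z*acos(4*z) + sqrt(1 - 16*z^2)/2 + 4*sin(3*z)/3


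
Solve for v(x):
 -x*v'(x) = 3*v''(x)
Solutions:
 v(x) = C1 + C2*erf(sqrt(6)*x/6)


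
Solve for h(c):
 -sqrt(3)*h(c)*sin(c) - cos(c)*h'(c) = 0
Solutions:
 h(c) = C1*cos(c)^(sqrt(3))


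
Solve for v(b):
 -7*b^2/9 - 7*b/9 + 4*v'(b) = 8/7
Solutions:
 v(b) = C1 + 7*b^3/108 + 7*b^2/72 + 2*b/7


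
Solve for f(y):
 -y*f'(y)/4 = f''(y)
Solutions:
 f(y) = C1 + C2*erf(sqrt(2)*y/4)


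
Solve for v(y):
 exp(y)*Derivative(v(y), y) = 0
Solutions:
 v(y) = C1


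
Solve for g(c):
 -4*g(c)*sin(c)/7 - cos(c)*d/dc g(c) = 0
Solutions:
 g(c) = C1*cos(c)^(4/7)


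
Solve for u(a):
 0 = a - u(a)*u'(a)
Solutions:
 u(a) = -sqrt(C1 + a^2)
 u(a) = sqrt(C1 + a^2)


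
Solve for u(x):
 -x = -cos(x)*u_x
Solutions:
 u(x) = C1 + Integral(x/cos(x), x)


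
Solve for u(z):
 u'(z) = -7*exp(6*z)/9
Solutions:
 u(z) = C1 - 7*exp(6*z)/54


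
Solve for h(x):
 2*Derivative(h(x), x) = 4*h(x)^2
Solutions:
 h(x) = -1/(C1 + 2*x)


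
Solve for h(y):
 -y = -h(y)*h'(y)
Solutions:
 h(y) = -sqrt(C1 + y^2)
 h(y) = sqrt(C1 + y^2)


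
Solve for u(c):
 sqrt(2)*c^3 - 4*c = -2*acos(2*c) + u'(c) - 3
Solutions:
 u(c) = C1 + sqrt(2)*c^4/4 - 2*c^2 + 2*c*acos(2*c) + 3*c - sqrt(1 - 4*c^2)


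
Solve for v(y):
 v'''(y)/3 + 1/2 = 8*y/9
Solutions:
 v(y) = C1 + C2*y + C3*y^2 + y^4/9 - y^3/4


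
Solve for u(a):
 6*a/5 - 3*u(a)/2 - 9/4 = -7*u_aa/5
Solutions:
 u(a) = C1*exp(-sqrt(210)*a/14) + C2*exp(sqrt(210)*a/14) + 4*a/5 - 3/2


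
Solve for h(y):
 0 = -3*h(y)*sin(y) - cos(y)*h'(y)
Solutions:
 h(y) = C1*cos(y)^3


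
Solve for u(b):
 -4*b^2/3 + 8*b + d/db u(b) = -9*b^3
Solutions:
 u(b) = C1 - 9*b^4/4 + 4*b^3/9 - 4*b^2


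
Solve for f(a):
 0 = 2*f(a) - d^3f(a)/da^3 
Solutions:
 f(a) = C3*exp(2^(1/3)*a) + (C1*sin(2^(1/3)*sqrt(3)*a/2) + C2*cos(2^(1/3)*sqrt(3)*a/2))*exp(-2^(1/3)*a/2)


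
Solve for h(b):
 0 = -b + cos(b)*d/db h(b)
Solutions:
 h(b) = C1 + Integral(b/cos(b), b)


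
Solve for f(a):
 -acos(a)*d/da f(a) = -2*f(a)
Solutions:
 f(a) = C1*exp(2*Integral(1/acos(a), a))


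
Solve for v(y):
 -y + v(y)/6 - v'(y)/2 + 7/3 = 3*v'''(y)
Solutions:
 v(y) = C1*exp(2^(1/3)*y*(-(3 + sqrt(11))^(1/3) + 2^(1/3)/(3 + sqrt(11))^(1/3))/12)*sin(2^(1/3)*sqrt(3)*y*(2^(1/3)/(3 + sqrt(11))^(1/3) + (3 + sqrt(11))^(1/3))/12) + C2*exp(2^(1/3)*y*(-(3 + sqrt(11))^(1/3) + 2^(1/3)/(3 + sqrt(11))^(1/3))/12)*cos(2^(1/3)*sqrt(3)*y*(2^(1/3)/(3 + sqrt(11))^(1/3) + (3 + sqrt(11))^(1/3))/12) + C3*exp(-2^(1/3)*y*(-(3 + sqrt(11))^(1/3) + 2^(1/3)/(3 + sqrt(11))^(1/3))/6) + 6*y + 4


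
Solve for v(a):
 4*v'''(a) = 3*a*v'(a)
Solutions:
 v(a) = C1 + Integral(C2*airyai(6^(1/3)*a/2) + C3*airybi(6^(1/3)*a/2), a)


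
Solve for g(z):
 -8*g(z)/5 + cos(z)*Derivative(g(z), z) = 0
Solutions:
 g(z) = C1*(sin(z) + 1)^(4/5)/(sin(z) - 1)^(4/5)


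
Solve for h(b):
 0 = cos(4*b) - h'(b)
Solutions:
 h(b) = C1 + sin(4*b)/4


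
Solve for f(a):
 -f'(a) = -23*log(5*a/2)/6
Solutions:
 f(a) = C1 + 23*a*log(a)/6 - 23*a/6 - 23*a*log(2)/6 + 23*a*log(5)/6


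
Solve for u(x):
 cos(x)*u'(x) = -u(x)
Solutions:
 u(x) = C1*sqrt(sin(x) - 1)/sqrt(sin(x) + 1)


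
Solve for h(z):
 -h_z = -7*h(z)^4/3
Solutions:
 h(z) = (-1/(C1 + 7*z))^(1/3)
 h(z) = (-1/(C1 + 7*z))^(1/3)*(-1 - sqrt(3)*I)/2
 h(z) = (-1/(C1 + 7*z))^(1/3)*(-1 + sqrt(3)*I)/2


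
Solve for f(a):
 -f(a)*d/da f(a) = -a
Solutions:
 f(a) = -sqrt(C1 + a^2)
 f(a) = sqrt(C1 + a^2)


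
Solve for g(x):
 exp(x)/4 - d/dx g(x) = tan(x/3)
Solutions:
 g(x) = C1 + exp(x)/4 + 3*log(cos(x/3))


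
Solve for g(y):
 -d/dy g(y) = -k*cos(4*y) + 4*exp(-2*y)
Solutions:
 g(y) = C1 + k*sin(4*y)/4 + 2*exp(-2*y)


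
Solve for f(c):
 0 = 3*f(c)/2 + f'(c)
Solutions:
 f(c) = C1*exp(-3*c/2)


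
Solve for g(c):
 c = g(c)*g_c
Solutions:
 g(c) = -sqrt(C1 + c^2)
 g(c) = sqrt(C1 + c^2)


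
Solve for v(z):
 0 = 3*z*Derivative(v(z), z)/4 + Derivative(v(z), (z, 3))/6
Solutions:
 v(z) = C1 + Integral(C2*airyai(-6^(2/3)*z/2) + C3*airybi(-6^(2/3)*z/2), z)


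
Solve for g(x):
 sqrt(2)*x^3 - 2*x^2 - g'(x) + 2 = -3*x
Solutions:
 g(x) = C1 + sqrt(2)*x^4/4 - 2*x^3/3 + 3*x^2/2 + 2*x


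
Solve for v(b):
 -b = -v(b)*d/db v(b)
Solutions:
 v(b) = -sqrt(C1 + b^2)
 v(b) = sqrt(C1 + b^2)


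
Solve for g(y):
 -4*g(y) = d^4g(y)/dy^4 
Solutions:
 g(y) = (C1*sin(y) + C2*cos(y))*exp(-y) + (C3*sin(y) + C4*cos(y))*exp(y)


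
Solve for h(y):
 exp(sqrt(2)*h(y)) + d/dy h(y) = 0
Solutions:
 h(y) = sqrt(2)*(2*log(1/(C1 + y)) - log(2))/4


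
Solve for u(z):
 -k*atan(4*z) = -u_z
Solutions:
 u(z) = C1 + k*(z*atan(4*z) - log(16*z^2 + 1)/8)


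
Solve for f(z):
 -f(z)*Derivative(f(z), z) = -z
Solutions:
 f(z) = -sqrt(C1 + z^2)
 f(z) = sqrt(C1 + z^2)


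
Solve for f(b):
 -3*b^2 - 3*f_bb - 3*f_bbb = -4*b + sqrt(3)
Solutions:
 f(b) = C1 + C2*b + C3*exp(-b) - b^4/12 + 5*b^3/9 + b^2*(-10 - sqrt(3))/6


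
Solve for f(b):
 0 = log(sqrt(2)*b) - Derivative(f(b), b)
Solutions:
 f(b) = C1 + b*log(b) - b + b*log(2)/2


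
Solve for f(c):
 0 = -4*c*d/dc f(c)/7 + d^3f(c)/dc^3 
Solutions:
 f(c) = C1 + Integral(C2*airyai(14^(2/3)*c/7) + C3*airybi(14^(2/3)*c/7), c)


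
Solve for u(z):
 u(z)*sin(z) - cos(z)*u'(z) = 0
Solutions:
 u(z) = C1/cos(z)


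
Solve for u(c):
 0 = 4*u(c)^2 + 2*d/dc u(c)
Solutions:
 u(c) = 1/(C1 + 2*c)


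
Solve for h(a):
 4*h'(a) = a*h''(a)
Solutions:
 h(a) = C1 + C2*a^5


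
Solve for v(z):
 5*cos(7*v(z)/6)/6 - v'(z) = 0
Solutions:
 -5*z/6 - 3*log(sin(7*v(z)/6) - 1)/7 + 3*log(sin(7*v(z)/6) + 1)/7 = C1


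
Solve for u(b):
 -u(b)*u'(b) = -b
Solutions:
 u(b) = -sqrt(C1 + b^2)
 u(b) = sqrt(C1 + b^2)


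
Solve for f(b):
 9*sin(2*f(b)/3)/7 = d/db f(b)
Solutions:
 -9*b/7 + 3*log(cos(2*f(b)/3) - 1)/4 - 3*log(cos(2*f(b)/3) + 1)/4 = C1


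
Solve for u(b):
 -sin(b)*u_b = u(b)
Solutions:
 u(b) = C1*sqrt(cos(b) + 1)/sqrt(cos(b) - 1)


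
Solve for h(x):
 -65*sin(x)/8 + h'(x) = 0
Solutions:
 h(x) = C1 - 65*cos(x)/8


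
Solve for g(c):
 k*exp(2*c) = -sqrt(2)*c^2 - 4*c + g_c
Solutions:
 g(c) = C1 + sqrt(2)*c^3/3 + 2*c^2 + k*exp(2*c)/2


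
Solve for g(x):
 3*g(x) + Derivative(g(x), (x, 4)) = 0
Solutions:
 g(x) = (C1*sin(sqrt(2)*3^(1/4)*x/2) + C2*cos(sqrt(2)*3^(1/4)*x/2))*exp(-sqrt(2)*3^(1/4)*x/2) + (C3*sin(sqrt(2)*3^(1/4)*x/2) + C4*cos(sqrt(2)*3^(1/4)*x/2))*exp(sqrt(2)*3^(1/4)*x/2)


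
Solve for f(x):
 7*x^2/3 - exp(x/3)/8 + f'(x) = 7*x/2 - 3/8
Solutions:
 f(x) = C1 - 7*x^3/9 + 7*x^2/4 - 3*x/8 + 3*exp(x/3)/8


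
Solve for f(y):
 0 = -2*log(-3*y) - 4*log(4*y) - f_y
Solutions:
 f(y) = C1 - 6*y*log(y) + 2*y*(-log(48) + 3 - I*pi)


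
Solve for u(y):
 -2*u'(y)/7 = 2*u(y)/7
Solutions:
 u(y) = C1*exp(-y)


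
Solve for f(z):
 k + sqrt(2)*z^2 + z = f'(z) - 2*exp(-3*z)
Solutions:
 f(z) = C1 + k*z + sqrt(2)*z^3/3 + z^2/2 - 2*exp(-3*z)/3


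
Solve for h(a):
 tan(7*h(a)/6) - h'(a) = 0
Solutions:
 h(a) = -6*asin(C1*exp(7*a/6))/7 + 6*pi/7
 h(a) = 6*asin(C1*exp(7*a/6))/7


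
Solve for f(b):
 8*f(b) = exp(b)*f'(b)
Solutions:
 f(b) = C1*exp(-8*exp(-b))


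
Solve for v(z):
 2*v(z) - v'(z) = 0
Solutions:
 v(z) = C1*exp(2*z)


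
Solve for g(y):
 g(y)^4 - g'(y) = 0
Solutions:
 g(y) = (-1/(C1 + 3*y))^(1/3)
 g(y) = (-1/(C1 + y))^(1/3)*(-3^(2/3) - 3*3^(1/6)*I)/6
 g(y) = (-1/(C1 + y))^(1/3)*(-3^(2/3) + 3*3^(1/6)*I)/6


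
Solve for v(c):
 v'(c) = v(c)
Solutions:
 v(c) = C1*exp(c)


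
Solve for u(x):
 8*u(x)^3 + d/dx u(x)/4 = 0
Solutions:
 u(x) = -sqrt(2)*sqrt(-1/(C1 - 32*x))/2
 u(x) = sqrt(2)*sqrt(-1/(C1 - 32*x))/2


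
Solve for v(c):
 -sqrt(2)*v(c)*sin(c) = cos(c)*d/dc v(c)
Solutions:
 v(c) = C1*cos(c)^(sqrt(2))


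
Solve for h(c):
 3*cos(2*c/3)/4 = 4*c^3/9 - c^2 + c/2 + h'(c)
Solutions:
 h(c) = C1 - c^4/9 + c^3/3 - c^2/4 + 9*sin(2*c/3)/8


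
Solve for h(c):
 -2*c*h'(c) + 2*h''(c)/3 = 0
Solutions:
 h(c) = C1 + C2*erfi(sqrt(6)*c/2)


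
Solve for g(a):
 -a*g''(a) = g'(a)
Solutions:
 g(a) = C1 + C2*log(a)


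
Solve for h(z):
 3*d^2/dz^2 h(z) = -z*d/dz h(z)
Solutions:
 h(z) = C1 + C2*erf(sqrt(6)*z/6)


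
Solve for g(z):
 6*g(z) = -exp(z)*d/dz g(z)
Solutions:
 g(z) = C1*exp(6*exp(-z))


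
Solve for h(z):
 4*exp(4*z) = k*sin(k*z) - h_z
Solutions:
 h(z) = C1 - exp(4*z) - cos(k*z)


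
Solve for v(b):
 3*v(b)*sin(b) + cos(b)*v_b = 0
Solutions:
 v(b) = C1*cos(b)^3


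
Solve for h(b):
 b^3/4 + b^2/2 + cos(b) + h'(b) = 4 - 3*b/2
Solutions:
 h(b) = C1 - b^4/16 - b^3/6 - 3*b^2/4 + 4*b - sin(b)


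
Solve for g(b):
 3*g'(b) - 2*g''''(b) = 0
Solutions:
 g(b) = C1 + C4*exp(2^(2/3)*3^(1/3)*b/2) + (C2*sin(2^(2/3)*3^(5/6)*b/4) + C3*cos(2^(2/3)*3^(5/6)*b/4))*exp(-2^(2/3)*3^(1/3)*b/4)


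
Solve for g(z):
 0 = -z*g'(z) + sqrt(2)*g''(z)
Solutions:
 g(z) = C1 + C2*erfi(2^(1/4)*z/2)


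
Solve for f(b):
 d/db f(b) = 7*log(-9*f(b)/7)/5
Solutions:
 -5*Integral(1/(log(-_y) - log(7) + 2*log(3)), (_y, f(b)))/7 = C1 - b


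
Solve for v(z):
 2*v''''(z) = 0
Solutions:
 v(z) = C1 + C2*z + C3*z^2 + C4*z^3


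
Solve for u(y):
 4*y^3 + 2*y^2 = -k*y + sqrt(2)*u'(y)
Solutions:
 u(y) = C1 + sqrt(2)*k*y^2/4 + sqrt(2)*y^4/2 + sqrt(2)*y^3/3


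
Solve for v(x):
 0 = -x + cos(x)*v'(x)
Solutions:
 v(x) = C1 + Integral(x/cos(x), x)


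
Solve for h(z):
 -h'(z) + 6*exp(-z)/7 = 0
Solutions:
 h(z) = C1 - 6*exp(-z)/7


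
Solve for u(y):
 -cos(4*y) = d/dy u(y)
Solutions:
 u(y) = C1 - sin(4*y)/4


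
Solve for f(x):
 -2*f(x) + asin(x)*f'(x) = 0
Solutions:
 f(x) = C1*exp(2*Integral(1/asin(x), x))


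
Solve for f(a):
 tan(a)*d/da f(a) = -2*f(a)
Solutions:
 f(a) = C1/sin(a)^2


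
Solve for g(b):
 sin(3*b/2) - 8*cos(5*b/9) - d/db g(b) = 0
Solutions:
 g(b) = C1 - 72*sin(5*b/9)/5 - 2*cos(3*b/2)/3


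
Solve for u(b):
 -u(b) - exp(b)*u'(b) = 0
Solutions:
 u(b) = C1*exp(exp(-b))


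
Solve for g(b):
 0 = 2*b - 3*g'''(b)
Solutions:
 g(b) = C1 + C2*b + C3*b^2 + b^4/36


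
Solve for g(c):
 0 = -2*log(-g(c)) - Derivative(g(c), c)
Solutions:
 -li(-g(c)) = C1 - 2*c


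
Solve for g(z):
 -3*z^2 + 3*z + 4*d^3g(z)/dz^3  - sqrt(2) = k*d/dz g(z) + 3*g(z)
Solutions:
 g(z) = C1*exp(z*(k/((-3^(1/3) + 3^(5/6)*I)*(sqrt(3)*sqrt(243 - k^3) + 27)^(1/3)) - 3^(1/3)*(sqrt(3)*sqrt(243 - k^3) + 27)^(1/3)/12 + 3^(5/6)*I*(sqrt(3)*sqrt(243 - k^3) + 27)^(1/3)/12)) + C2*exp(-z*(k/((3^(1/3) + 3^(5/6)*I)*(sqrt(3)*sqrt(243 - k^3) + 27)^(1/3)) + 3^(1/3)*(sqrt(3)*sqrt(243 - k^3) + 27)^(1/3)/12 + 3^(5/6)*I*(sqrt(3)*sqrt(243 - k^3) + 27)^(1/3)/12)) + C3*exp(3^(1/3)*z*(3^(1/3)*k/(sqrt(3)*sqrt(243 - k^3) + 27)^(1/3) + (sqrt(3)*sqrt(243 - k^3) + 27)^(1/3))/6) - 2*k^2/9 + 2*k*z/3 - k/3 - z^2 + z - sqrt(2)/3


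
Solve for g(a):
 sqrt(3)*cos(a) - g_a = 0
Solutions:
 g(a) = C1 + sqrt(3)*sin(a)


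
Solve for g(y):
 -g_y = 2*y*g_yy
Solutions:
 g(y) = C1 + C2*sqrt(y)


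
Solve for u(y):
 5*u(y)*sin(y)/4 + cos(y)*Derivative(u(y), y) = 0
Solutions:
 u(y) = C1*cos(y)^(5/4)


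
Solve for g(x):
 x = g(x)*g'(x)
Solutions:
 g(x) = -sqrt(C1 + x^2)
 g(x) = sqrt(C1 + x^2)


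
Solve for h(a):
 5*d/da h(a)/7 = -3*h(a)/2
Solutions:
 h(a) = C1*exp(-21*a/10)


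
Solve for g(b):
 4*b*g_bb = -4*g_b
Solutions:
 g(b) = C1 + C2*log(b)


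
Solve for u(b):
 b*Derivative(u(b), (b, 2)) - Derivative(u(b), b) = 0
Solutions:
 u(b) = C1 + C2*b^2


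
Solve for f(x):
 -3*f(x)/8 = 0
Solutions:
 f(x) = 0


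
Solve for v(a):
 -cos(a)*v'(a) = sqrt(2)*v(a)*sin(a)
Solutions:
 v(a) = C1*cos(a)^(sqrt(2))


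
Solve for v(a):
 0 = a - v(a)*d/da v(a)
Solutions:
 v(a) = -sqrt(C1 + a^2)
 v(a) = sqrt(C1 + a^2)


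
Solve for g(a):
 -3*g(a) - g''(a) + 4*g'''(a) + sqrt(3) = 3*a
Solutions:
 g(a) = C3*exp(a) - a + (C1*sin(sqrt(39)*a/8) + C2*cos(sqrt(39)*a/8))*exp(-3*a/8) + sqrt(3)/3


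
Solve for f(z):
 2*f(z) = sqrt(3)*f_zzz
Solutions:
 f(z) = C3*exp(2^(1/3)*3^(5/6)*z/3) + (C1*sin(6^(1/3)*z/2) + C2*cos(6^(1/3)*z/2))*exp(-2^(1/3)*3^(5/6)*z/6)


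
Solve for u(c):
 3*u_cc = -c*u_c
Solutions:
 u(c) = C1 + C2*erf(sqrt(6)*c/6)


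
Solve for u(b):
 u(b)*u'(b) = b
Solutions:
 u(b) = -sqrt(C1 + b^2)
 u(b) = sqrt(C1 + b^2)


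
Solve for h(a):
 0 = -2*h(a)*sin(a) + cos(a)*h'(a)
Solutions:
 h(a) = C1/cos(a)^2


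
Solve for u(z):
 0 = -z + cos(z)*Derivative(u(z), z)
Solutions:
 u(z) = C1 + Integral(z/cos(z), z)


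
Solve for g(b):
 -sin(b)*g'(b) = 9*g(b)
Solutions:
 g(b) = C1*sqrt(cos(b) + 1)*(cos(b)^4 + 4*cos(b)^3 + 6*cos(b)^2 + 4*cos(b) + 1)/(sqrt(cos(b) - 1)*(cos(b)^4 - 4*cos(b)^3 + 6*cos(b)^2 - 4*cos(b) + 1))


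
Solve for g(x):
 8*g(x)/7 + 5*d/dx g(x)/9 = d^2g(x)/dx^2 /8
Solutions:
 g(x) = C1*exp(4*x*(35 - sqrt(3493))/63) + C2*exp(4*x*(35 + sqrt(3493))/63)


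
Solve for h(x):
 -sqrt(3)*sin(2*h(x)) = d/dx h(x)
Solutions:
 h(x) = pi - acos((-C1 - exp(4*sqrt(3)*x))/(C1 - exp(4*sqrt(3)*x)))/2
 h(x) = acos((-C1 - exp(4*sqrt(3)*x))/(C1 - exp(4*sqrt(3)*x)))/2


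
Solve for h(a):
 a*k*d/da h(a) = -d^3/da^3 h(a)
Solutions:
 h(a) = C1 + Integral(C2*airyai(a*(-k)^(1/3)) + C3*airybi(a*(-k)^(1/3)), a)


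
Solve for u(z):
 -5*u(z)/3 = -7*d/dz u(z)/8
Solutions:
 u(z) = C1*exp(40*z/21)


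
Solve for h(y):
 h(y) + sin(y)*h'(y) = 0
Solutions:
 h(y) = C1*sqrt(cos(y) + 1)/sqrt(cos(y) - 1)


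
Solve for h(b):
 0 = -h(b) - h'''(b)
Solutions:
 h(b) = C3*exp(-b) + (C1*sin(sqrt(3)*b/2) + C2*cos(sqrt(3)*b/2))*exp(b/2)


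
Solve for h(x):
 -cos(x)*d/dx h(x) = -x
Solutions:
 h(x) = C1 + Integral(x/cos(x), x)


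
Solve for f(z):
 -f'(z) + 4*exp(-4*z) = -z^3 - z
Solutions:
 f(z) = C1 + z^4/4 + z^2/2 - exp(-4*z)


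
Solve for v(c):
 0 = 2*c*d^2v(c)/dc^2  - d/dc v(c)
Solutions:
 v(c) = C1 + C2*c^(3/2)


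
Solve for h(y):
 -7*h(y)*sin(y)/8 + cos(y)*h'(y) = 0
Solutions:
 h(y) = C1/cos(y)^(7/8)


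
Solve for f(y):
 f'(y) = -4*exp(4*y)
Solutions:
 f(y) = C1 - exp(4*y)


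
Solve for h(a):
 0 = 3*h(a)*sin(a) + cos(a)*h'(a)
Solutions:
 h(a) = C1*cos(a)^3


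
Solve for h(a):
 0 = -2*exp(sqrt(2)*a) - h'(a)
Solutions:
 h(a) = C1 - sqrt(2)*exp(sqrt(2)*a)


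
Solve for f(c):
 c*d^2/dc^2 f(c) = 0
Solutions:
 f(c) = C1 + C2*c


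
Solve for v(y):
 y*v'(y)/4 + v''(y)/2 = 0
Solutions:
 v(y) = C1 + C2*erf(y/2)


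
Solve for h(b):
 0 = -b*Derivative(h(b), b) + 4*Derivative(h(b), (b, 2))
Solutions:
 h(b) = C1 + C2*erfi(sqrt(2)*b/4)


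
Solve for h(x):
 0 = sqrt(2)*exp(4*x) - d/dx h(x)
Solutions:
 h(x) = C1 + sqrt(2)*exp(4*x)/4


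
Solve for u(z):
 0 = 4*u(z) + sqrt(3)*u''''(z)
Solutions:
 u(z) = (C1*sin(3^(7/8)*z/3) + C2*cos(3^(7/8)*z/3))*exp(-3^(7/8)*z/3) + (C3*sin(3^(7/8)*z/3) + C4*cos(3^(7/8)*z/3))*exp(3^(7/8)*z/3)


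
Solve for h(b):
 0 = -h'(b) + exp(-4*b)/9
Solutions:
 h(b) = C1 - exp(-4*b)/36


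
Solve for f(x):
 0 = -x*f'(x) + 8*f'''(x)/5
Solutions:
 f(x) = C1 + Integral(C2*airyai(5^(1/3)*x/2) + C3*airybi(5^(1/3)*x/2), x)


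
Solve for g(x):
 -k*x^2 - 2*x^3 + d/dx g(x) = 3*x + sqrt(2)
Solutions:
 g(x) = C1 + k*x^3/3 + x^4/2 + 3*x^2/2 + sqrt(2)*x


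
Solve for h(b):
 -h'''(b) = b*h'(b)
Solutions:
 h(b) = C1 + Integral(C2*airyai(-b) + C3*airybi(-b), b)


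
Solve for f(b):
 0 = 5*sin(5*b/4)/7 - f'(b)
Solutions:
 f(b) = C1 - 4*cos(5*b/4)/7


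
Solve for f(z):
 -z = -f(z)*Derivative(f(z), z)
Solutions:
 f(z) = -sqrt(C1 + z^2)
 f(z) = sqrt(C1 + z^2)


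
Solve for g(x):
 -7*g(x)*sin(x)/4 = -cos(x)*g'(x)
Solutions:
 g(x) = C1/cos(x)^(7/4)


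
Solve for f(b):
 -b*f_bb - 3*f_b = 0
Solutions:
 f(b) = C1 + C2/b^2


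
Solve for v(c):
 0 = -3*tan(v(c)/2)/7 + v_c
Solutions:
 v(c) = -2*asin(C1*exp(3*c/14)) + 2*pi
 v(c) = 2*asin(C1*exp(3*c/14))


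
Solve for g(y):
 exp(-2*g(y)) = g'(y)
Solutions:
 g(y) = log(-sqrt(C1 + 2*y))
 g(y) = log(C1 + 2*y)/2


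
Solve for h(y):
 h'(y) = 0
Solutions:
 h(y) = C1


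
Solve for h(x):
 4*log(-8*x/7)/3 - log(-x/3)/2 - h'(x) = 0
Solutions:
 h(x) = C1 + 5*x*log(-x)/6 + x*(-4*log(7)/3 - 5/6 + log(3)/2 + 4*log(2))


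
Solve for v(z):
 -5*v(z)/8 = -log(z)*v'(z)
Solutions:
 v(z) = C1*exp(5*li(z)/8)


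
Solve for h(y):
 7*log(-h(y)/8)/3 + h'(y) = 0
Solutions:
 3*Integral(1/(log(-_y) - 3*log(2)), (_y, h(y)))/7 = C1 - y


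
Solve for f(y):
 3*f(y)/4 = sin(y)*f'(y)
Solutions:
 f(y) = C1*(cos(y) - 1)^(3/8)/(cos(y) + 1)^(3/8)


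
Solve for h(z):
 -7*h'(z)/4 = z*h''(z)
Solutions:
 h(z) = C1 + C2/z^(3/4)


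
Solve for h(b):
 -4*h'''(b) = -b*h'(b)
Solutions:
 h(b) = C1 + Integral(C2*airyai(2^(1/3)*b/2) + C3*airybi(2^(1/3)*b/2), b)


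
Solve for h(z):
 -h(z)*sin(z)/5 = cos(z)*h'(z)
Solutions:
 h(z) = C1*cos(z)^(1/5)


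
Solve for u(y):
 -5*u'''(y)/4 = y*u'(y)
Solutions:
 u(y) = C1 + Integral(C2*airyai(-10^(2/3)*y/5) + C3*airybi(-10^(2/3)*y/5), y)


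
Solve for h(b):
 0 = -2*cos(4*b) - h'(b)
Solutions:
 h(b) = C1 - sin(4*b)/2


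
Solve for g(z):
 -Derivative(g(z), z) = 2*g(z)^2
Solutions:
 g(z) = 1/(C1 + 2*z)


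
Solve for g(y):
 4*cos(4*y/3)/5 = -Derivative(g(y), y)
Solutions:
 g(y) = C1 - 3*sin(4*y/3)/5


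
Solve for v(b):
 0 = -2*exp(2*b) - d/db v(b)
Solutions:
 v(b) = C1 - exp(2*b)


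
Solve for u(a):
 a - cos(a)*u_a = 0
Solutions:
 u(a) = C1 + Integral(a/cos(a), a)


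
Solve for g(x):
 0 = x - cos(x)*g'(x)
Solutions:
 g(x) = C1 + Integral(x/cos(x), x)


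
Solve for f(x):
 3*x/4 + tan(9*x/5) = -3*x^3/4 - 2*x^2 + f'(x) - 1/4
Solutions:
 f(x) = C1 + 3*x^4/16 + 2*x^3/3 + 3*x^2/8 + x/4 - 5*log(cos(9*x/5))/9


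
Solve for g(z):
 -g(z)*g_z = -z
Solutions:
 g(z) = -sqrt(C1 + z^2)
 g(z) = sqrt(C1 + z^2)


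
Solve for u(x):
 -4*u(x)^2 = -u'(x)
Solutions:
 u(x) = -1/(C1 + 4*x)


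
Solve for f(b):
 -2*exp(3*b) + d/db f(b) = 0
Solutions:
 f(b) = C1 + 2*exp(3*b)/3


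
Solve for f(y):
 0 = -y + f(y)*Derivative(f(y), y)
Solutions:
 f(y) = -sqrt(C1 + y^2)
 f(y) = sqrt(C1 + y^2)


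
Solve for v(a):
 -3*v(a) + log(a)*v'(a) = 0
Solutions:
 v(a) = C1*exp(3*li(a))


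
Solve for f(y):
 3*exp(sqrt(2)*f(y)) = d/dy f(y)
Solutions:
 f(y) = sqrt(2)*(2*log(-1/(C1 + 3*y)) - log(2))/4


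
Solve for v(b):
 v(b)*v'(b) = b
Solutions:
 v(b) = -sqrt(C1 + b^2)
 v(b) = sqrt(C1 + b^2)


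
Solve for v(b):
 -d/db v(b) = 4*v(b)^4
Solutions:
 v(b) = (-3^(2/3) - 3*3^(1/6)*I)*(1/(C1 + 4*b))^(1/3)/6
 v(b) = (-3^(2/3) + 3*3^(1/6)*I)*(1/(C1 + 4*b))^(1/3)/6
 v(b) = (1/(C1 + 12*b))^(1/3)


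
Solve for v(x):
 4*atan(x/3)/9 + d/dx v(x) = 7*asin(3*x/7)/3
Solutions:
 v(x) = C1 + 7*x*asin(3*x/7)/3 - 4*x*atan(x/3)/9 + 7*sqrt(49 - 9*x^2)/9 + 2*log(x^2 + 9)/3


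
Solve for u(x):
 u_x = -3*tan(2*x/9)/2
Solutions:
 u(x) = C1 + 27*log(cos(2*x/9))/4


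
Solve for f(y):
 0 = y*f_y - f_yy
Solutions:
 f(y) = C1 + C2*erfi(sqrt(2)*y/2)


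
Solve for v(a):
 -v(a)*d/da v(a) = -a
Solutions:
 v(a) = -sqrt(C1 + a^2)
 v(a) = sqrt(C1 + a^2)


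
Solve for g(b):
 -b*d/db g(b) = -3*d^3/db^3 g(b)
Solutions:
 g(b) = C1 + Integral(C2*airyai(3^(2/3)*b/3) + C3*airybi(3^(2/3)*b/3), b)


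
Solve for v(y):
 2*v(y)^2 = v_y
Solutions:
 v(y) = -1/(C1 + 2*y)


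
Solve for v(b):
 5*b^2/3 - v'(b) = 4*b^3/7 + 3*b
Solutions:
 v(b) = C1 - b^4/7 + 5*b^3/9 - 3*b^2/2


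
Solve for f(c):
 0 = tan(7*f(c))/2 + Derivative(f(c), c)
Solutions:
 f(c) = -asin(C1*exp(-7*c/2))/7 + pi/7
 f(c) = asin(C1*exp(-7*c/2))/7


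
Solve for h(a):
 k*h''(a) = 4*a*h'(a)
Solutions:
 h(a) = C1 + C2*erf(sqrt(2)*a*sqrt(-1/k))/sqrt(-1/k)


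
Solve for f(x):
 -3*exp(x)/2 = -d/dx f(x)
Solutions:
 f(x) = C1 + 3*exp(x)/2


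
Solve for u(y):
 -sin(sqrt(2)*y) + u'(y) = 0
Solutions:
 u(y) = C1 - sqrt(2)*cos(sqrt(2)*y)/2


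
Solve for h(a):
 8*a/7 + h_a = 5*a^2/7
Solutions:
 h(a) = C1 + 5*a^3/21 - 4*a^2/7


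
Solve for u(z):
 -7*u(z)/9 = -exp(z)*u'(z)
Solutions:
 u(z) = C1*exp(-7*exp(-z)/9)


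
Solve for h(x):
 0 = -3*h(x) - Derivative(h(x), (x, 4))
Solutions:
 h(x) = (C1*sin(sqrt(2)*3^(1/4)*x/2) + C2*cos(sqrt(2)*3^(1/4)*x/2))*exp(-sqrt(2)*3^(1/4)*x/2) + (C3*sin(sqrt(2)*3^(1/4)*x/2) + C4*cos(sqrt(2)*3^(1/4)*x/2))*exp(sqrt(2)*3^(1/4)*x/2)


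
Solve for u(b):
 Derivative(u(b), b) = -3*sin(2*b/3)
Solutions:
 u(b) = C1 + 9*cos(2*b/3)/2


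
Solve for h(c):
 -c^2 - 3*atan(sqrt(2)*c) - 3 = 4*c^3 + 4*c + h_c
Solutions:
 h(c) = C1 - c^4 - c^3/3 - 2*c^2 - 3*c*atan(sqrt(2)*c) - 3*c + 3*sqrt(2)*log(2*c^2 + 1)/4


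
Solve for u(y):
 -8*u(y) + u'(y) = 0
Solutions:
 u(y) = C1*exp(8*y)


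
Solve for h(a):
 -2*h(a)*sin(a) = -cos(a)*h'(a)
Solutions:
 h(a) = C1/cos(a)^2


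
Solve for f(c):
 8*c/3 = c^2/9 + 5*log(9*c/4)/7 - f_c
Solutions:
 f(c) = C1 + c^3/27 - 4*c^2/3 + 5*c*log(c)/7 - 10*c*log(2)/7 - 5*c/7 + 10*c*log(3)/7


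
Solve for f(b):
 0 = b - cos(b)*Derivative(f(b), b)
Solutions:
 f(b) = C1 + Integral(b/cos(b), b)


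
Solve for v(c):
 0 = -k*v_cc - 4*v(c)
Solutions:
 v(c) = C1*exp(-2*c*sqrt(-1/k)) + C2*exp(2*c*sqrt(-1/k))


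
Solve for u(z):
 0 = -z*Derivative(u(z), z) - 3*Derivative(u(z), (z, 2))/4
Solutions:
 u(z) = C1 + C2*erf(sqrt(6)*z/3)


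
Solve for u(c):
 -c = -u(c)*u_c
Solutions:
 u(c) = -sqrt(C1 + c^2)
 u(c) = sqrt(C1 + c^2)


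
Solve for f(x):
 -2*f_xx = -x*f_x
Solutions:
 f(x) = C1 + C2*erfi(x/2)


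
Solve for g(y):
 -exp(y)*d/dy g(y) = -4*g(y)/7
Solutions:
 g(y) = C1*exp(-4*exp(-y)/7)


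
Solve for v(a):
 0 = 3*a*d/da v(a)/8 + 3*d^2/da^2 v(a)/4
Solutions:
 v(a) = C1 + C2*erf(a/2)


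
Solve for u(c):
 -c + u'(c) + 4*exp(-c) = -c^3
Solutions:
 u(c) = C1 - c^4/4 + c^2/2 + 4*exp(-c)


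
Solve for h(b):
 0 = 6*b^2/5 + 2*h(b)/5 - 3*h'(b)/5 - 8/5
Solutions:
 h(b) = C1*exp(2*b/3) - 3*b^2 - 9*b - 19/2


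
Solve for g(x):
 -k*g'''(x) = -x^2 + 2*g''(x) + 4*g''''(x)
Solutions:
 g(x) = C1 + C2*x + C3*exp(x*(-k + sqrt(k^2 - 32))/8) + C4*exp(-x*(k + sqrt(k^2 - 32))/8) - k*x^3/12 + x^4/24 + x^2*(k^2/8 - 1)


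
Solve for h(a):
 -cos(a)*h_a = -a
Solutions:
 h(a) = C1 + Integral(a/cos(a), a)


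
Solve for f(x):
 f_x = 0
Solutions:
 f(x) = C1


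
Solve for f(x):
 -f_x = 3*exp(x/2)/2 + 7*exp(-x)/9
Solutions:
 f(x) = C1 - 3*exp(x/2) + 7*exp(-x)/9


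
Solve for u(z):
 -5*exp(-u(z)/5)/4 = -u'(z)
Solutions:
 u(z) = 5*log(C1 + z/4)


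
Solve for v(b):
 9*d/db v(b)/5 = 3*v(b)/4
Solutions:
 v(b) = C1*exp(5*b/12)


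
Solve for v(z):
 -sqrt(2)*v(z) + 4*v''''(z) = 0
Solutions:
 v(z) = C1*exp(-2^(5/8)*z/2) + C2*exp(2^(5/8)*z/2) + C3*sin(2^(5/8)*z/2) + C4*cos(2^(5/8)*z/2)


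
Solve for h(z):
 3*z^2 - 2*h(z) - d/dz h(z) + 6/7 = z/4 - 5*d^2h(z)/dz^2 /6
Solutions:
 h(z) = C1*exp(z*(3 - sqrt(69))/5) + C2*exp(z*(3 + sqrt(69))/5) + 3*z^2/2 - 13*z/8 + 279/112


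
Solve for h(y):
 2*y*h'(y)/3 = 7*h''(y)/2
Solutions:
 h(y) = C1 + C2*erfi(sqrt(42)*y/21)


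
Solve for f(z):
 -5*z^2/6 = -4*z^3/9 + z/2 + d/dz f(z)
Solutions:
 f(z) = C1 + z^4/9 - 5*z^3/18 - z^2/4


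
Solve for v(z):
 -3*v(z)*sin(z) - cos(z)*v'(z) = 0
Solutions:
 v(z) = C1*cos(z)^3


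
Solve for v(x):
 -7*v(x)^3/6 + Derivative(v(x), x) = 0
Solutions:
 v(x) = -sqrt(3)*sqrt(-1/(C1 + 7*x))
 v(x) = sqrt(3)*sqrt(-1/(C1 + 7*x))


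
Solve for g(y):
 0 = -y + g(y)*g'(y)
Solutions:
 g(y) = -sqrt(C1 + y^2)
 g(y) = sqrt(C1 + y^2)


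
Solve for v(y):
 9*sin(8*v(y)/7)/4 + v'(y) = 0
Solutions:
 9*y/4 + 7*log(cos(8*v(y)/7) - 1)/16 - 7*log(cos(8*v(y)/7) + 1)/16 = C1


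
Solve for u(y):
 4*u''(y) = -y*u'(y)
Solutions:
 u(y) = C1 + C2*erf(sqrt(2)*y/4)


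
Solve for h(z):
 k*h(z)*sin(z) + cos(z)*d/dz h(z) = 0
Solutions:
 h(z) = C1*exp(k*log(cos(z)))


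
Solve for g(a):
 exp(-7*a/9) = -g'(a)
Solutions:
 g(a) = C1 + 9*exp(-7*a/9)/7


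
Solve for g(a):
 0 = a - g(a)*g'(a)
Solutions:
 g(a) = -sqrt(C1 + a^2)
 g(a) = sqrt(C1 + a^2)


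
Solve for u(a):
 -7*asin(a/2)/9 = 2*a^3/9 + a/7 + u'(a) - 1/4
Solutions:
 u(a) = C1 - a^4/18 - a^2/14 - 7*a*asin(a/2)/9 + a/4 - 7*sqrt(4 - a^2)/9


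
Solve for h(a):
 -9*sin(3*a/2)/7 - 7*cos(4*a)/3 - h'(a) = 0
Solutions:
 h(a) = C1 - 7*sin(4*a)/12 + 6*cos(3*a/2)/7


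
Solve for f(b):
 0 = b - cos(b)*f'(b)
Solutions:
 f(b) = C1 + Integral(b/cos(b), b)


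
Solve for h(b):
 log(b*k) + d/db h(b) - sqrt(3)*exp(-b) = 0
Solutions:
 h(b) = C1 - b*log(b*k) + b - sqrt(3)*exp(-b)


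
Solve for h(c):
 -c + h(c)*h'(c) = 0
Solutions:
 h(c) = -sqrt(C1 + c^2)
 h(c) = sqrt(C1 + c^2)


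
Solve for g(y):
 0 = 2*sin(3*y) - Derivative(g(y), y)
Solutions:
 g(y) = C1 - 2*cos(3*y)/3


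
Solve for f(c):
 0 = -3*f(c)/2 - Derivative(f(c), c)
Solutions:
 f(c) = C1*exp(-3*c/2)


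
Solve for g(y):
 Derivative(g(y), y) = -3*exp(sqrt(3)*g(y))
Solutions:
 g(y) = sqrt(3)*(2*log(1/(C1 + 3*y)) - log(3))/6


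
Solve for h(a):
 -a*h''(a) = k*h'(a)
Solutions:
 h(a) = C1 + a^(1 - re(k))*(C2*sin(log(a)*Abs(im(k))) + C3*cos(log(a)*im(k)))


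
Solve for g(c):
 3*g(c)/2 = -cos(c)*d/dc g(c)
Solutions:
 g(c) = C1*(sin(c) - 1)^(3/4)/(sin(c) + 1)^(3/4)


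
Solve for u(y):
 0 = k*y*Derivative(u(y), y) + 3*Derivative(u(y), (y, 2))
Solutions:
 u(y) = Piecewise((-sqrt(6)*sqrt(pi)*C1*erf(sqrt(6)*sqrt(k)*y/6)/(2*sqrt(k)) - C2, (k > 0) | (k < 0)), (-C1*y - C2, True))


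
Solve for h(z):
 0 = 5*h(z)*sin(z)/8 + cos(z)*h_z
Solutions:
 h(z) = C1*cos(z)^(5/8)


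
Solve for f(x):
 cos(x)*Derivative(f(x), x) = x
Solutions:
 f(x) = C1 + Integral(x/cos(x), x)


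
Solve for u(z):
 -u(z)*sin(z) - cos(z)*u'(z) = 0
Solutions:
 u(z) = C1*cos(z)


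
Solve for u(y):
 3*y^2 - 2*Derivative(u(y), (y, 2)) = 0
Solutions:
 u(y) = C1 + C2*y + y^4/8


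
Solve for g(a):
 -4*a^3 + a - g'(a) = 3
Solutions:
 g(a) = C1 - a^4 + a^2/2 - 3*a


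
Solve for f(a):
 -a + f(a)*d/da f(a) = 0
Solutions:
 f(a) = -sqrt(C1 + a^2)
 f(a) = sqrt(C1 + a^2)


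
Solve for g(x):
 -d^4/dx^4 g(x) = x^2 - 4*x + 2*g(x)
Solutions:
 g(x) = -x^2/2 + 2*x + (C1*sin(2^(3/4)*x/2) + C2*cos(2^(3/4)*x/2))*exp(-2^(3/4)*x/2) + (C3*sin(2^(3/4)*x/2) + C4*cos(2^(3/4)*x/2))*exp(2^(3/4)*x/2)


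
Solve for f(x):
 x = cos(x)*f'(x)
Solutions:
 f(x) = C1 + Integral(x/cos(x), x)


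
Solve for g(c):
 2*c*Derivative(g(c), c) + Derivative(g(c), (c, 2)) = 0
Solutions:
 g(c) = C1 + C2*erf(c)


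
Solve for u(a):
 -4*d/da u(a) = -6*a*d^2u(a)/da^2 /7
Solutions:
 u(a) = C1 + C2*a^(17/3)


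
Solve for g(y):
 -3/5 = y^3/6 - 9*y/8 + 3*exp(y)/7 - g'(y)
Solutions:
 g(y) = C1 + y^4/24 - 9*y^2/16 + 3*y/5 + 3*exp(y)/7


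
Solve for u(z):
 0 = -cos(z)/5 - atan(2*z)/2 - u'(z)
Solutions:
 u(z) = C1 - z*atan(2*z)/2 + log(4*z^2 + 1)/8 - sin(z)/5


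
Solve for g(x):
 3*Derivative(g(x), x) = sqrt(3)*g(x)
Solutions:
 g(x) = C1*exp(sqrt(3)*x/3)


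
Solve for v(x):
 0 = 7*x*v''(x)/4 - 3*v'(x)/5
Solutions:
 v(x) = C1 + C2*x^(47/35)


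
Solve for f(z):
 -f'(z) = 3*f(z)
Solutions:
 f(z) = C1*exp(-3*z)


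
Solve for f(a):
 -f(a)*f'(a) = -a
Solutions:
 f(a) = -sqrt(C1 + a^2)
 f(a) = sqrt(C1 + a^2)


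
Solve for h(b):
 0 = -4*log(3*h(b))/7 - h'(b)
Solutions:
 7*Integral(1/(log(_y) + log(3)), (_y, h(b)))/4 = C1 - b


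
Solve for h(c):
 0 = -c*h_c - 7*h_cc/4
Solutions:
 h(c) = C1 + C2*erf(sqrt(14)*c/7)


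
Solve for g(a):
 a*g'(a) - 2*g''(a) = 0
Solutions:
 g(a) = C1 + C2*erfi(a/2)


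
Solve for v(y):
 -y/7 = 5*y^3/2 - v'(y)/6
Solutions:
 v(y) = C1 + 15*y^4/4 + 3*y^2/7


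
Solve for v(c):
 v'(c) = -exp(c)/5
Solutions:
 v(c) = C1 - exp(c)/5


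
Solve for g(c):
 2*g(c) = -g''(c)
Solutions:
 g(c) = C1*sin(sqrt(2)*c) + C2*cos(sqrt(2)*c)


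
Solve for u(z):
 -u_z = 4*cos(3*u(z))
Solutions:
 u(z) = -asin((C1 + exp(24*z))/(C1 - exp(24*z)))/3 + pi/3
 u(z) = asin((C1 + exp(24*z))/(C1 - exp(24*z)))/3


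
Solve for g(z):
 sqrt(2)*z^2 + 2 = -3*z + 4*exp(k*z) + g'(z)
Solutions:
 g(z) = C1 + sqrt(2)*z^3/3 + 3*z^2/2 + 2*z - 4*exp(k*z)/k


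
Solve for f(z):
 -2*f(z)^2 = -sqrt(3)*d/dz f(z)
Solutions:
 f(z) = -3/(C1 + 2*sqrt(3)*z)


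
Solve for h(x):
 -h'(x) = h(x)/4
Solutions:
 h(x) = C1*exp(-x/4)


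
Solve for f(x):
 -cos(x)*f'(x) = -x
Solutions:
 f(x) = C1 + Integral(x/cos(x), x)


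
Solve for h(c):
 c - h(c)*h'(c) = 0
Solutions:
 h(c) = -sqrt(C1 + c^2)
 h(c) = sqrt(C1 + c^2)


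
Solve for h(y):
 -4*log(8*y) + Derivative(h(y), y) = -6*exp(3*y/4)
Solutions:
 h(y) = C1 + 4*y*log(y) + 4*y*(-1 + 3*log(2)) - 8*exp(3*y/4)


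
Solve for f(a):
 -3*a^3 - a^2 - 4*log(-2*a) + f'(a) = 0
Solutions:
 f(a) = C1 + 3*a^4/4 + a^3/3 + 4*a*log(-a) + 4*a*(-1 + log(2))


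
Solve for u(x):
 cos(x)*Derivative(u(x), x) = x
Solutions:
 u(x) = C1 + Integral(x/cos(x), x)


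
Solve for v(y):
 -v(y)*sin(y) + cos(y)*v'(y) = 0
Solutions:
 v(y) = C1/cos(y)


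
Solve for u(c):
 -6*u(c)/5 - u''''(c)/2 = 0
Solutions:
 u(c) = (C1*sin(3^(1/4)*5^(3/4)*c/5) + C2*cos(3^(1/4)*5^(3/4)*c/5))*exp(-3^(1/4)*5^(3/4)*c/5) + (C3*sin(3^(1/4)*5^(3/4)*c/5) + C4*cos(3^(1/4)*5^(3/4)*c/5))*exp(3^(1/4)*5^(3/4)*c/5)


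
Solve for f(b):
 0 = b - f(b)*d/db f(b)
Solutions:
 f(b) = -sqrt(C1 + b^2)
 f(b) = sqrt(C1 + b^2)


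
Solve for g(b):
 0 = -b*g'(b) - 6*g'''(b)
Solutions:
 g(b) = C1 + Integral(C2*airyai(-6^(2/3)*b/6) + C3*airybi(-6^(2/3)*b/6), b)


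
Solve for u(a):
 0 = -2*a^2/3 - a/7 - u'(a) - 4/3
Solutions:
 u(a) = C1 - 2*a^3/9 - a^2/14 - 4*a/3


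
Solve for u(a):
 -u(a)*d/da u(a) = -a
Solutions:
 u(a) = -sqrt(C1 + a^2)
 u(a) = sqrt(C1 + a^2)


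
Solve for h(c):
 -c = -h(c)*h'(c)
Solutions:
 h(c) = -sqrt(C1 + c^2)
 h(c) = sqrt(C1 + c^2)


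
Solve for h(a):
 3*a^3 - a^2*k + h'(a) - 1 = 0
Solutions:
 h(a) = C1 - 3*a^4/4 + a^3*k/3 + a


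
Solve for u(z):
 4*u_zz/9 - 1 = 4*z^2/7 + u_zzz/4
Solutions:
 u(z) = C1 + C2*z + C3*exp(16*z/9) + 3*z^4/28 + 27*z^3/112 + 2745*z^2/1792


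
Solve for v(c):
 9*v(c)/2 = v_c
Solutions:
 v(c) = C1*exp(9*c/2)


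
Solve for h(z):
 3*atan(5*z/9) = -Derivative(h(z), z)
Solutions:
 h(z) = C1 - 3*z*atan(5*z/9) + 27*log(25*z^2 + 81)/10


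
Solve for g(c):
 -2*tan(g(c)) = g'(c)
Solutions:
 g(c) = pi - asin(C1*exp(-2*c))
 g(c) = asin(C1*exp(-2*c))


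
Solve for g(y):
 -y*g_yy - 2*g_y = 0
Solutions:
 g(y) = C1 + C2/y


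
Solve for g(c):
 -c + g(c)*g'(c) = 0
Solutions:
 g(c) = -sqrt(C1 + c^2)
 g(c) = sqrt(C1 + c^2)


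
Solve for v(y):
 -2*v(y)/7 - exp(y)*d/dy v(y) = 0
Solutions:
 v(y) = C1*exp(2*exp(-y)/7)


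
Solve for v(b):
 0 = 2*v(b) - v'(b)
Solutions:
 v(b) = C1*exp(2*b)


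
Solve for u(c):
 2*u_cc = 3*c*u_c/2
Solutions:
 u(c) = C1 + C2*erfi(sqrt(6)*c/4)


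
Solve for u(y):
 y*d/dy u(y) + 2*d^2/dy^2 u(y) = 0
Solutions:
 u(y) = C1 + C2*erf(y/2)


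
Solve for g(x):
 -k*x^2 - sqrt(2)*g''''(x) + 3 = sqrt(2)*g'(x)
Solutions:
 g(x) = C1 + C4*exp(-x) - sqrt(2)*k*x^3/6 + 3*sqrt(2)*x/2 + (C2*sin(sqrt(3)*x/2) + C3*cos(sqrt(3)*x/2))*exp(x/2)


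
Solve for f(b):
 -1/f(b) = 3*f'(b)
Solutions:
 f(b) = -sqrt(C1 - 6*b)/3
 f(b) = sqrt(C1 - 6*b)/3


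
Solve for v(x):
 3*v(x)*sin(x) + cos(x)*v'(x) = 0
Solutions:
 v(x) = C1*cos(x)^3


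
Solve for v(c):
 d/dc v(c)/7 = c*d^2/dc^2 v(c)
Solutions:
 v(c) = C1 + C2*c^(8/7)


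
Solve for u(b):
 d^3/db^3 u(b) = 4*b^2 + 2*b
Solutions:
 u(b) = C1 + C2*b + C3*b^2 + b^5/15 + b^4/12


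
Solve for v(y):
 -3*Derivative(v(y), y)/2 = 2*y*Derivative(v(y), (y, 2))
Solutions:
 v(y) = C1 + C2*y^(1/4)


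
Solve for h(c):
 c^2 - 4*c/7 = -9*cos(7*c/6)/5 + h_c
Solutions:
 h(c) = C1 + c^3/3 - 2*c^2/7 + 54*sin(7*c/6)/35


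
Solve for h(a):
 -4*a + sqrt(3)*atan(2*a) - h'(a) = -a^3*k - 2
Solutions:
 h(a) = C1 + a^4*k/4 - 2*a^2 + 2*a + sqrt(3)*(a*atan(2*a) - log(4*a^2 + 1)/4)


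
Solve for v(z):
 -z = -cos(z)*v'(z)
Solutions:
 v(z) = C1 + Integral(z/cos(z), z)


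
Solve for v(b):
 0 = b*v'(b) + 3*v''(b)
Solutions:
 v(b) = C1 + C2*erf(sqrt(6)*b/6)


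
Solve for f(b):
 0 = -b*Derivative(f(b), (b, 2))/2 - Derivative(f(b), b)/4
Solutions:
 f(b) = C1 + C2*sqrt(b)


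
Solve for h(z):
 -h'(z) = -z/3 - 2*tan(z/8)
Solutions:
 h(z) = C1 + z^2/6 - 16*log(cos(z/8))


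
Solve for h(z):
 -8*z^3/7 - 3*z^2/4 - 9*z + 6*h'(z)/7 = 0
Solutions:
 h(z) = C1 + z^4/3 + 7*z^3/24 + 21*z^2/4


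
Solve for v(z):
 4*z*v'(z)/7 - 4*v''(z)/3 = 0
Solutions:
 v(z) = C1 + C2*erfi(sqrt(42)*z/14)


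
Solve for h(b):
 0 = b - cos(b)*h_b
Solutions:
 h(b) = C1 + Integral(b/cos(b), b)


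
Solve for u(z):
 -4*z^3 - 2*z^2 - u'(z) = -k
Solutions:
 u(z) = C1 + k*z - z^4 - 2*z^3/3


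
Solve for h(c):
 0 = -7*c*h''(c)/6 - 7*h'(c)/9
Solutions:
 h(c) = C1 + C2*c^(1/3)


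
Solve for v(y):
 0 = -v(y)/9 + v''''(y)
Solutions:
 v(y) = C1*exp(-sqrt(3)*y/3) + C2*exp(sqrt(3)*y/3) + C3*sin(sqrt(3)*y/3) + C4*cos(sqrt(3)*y/3)


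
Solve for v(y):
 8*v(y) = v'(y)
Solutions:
 v(y) = C1*exp(8*y)


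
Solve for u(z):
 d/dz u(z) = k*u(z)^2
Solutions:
 u(z) = -1/(C1 + k*z)


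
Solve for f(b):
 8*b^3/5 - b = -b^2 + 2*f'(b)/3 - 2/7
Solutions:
 f(b) = C1 + 3*b^4/5 + b^3/2 - 3*b^2/4 + 3*b/7


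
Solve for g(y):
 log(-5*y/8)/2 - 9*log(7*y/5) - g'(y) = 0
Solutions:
 g(y) = C1 - 17*y*log(y)/2 + y*(-log(161414428) + log(10)/2 + 17/2 + 9*log(5) + I*pi/2)


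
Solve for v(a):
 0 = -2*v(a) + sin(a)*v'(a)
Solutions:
 v(a) = C1*(cos(a) - 1)/(cos(a) + 1)
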